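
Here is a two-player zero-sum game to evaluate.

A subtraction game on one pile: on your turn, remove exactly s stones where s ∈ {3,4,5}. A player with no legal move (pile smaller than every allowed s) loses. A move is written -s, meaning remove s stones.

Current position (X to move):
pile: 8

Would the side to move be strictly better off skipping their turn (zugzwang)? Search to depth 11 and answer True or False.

ply 1, X at 8 | -3=-1→5*; -4=-1→4; -5=-1→3
ply 2, O at 5 | -3=+1→2*; -4=+1→1; -5=+1→0
ply 3: 2 is terminal -1 (X); from 8 depth 11
if X skipped the turn, O would face:
~ ply 1, O at 8 | -3=-1→5*; -4=-1→4; -5=-1→3
~ ply 2, X at 5 | -3=+1→2*; -4=+1→1; -5=+1→0
~ ply 3: 2 is terminal -1 (O); from 8 depth 11
compare (X): move=-1 vs pass=+1

zugzwang(8, X) = True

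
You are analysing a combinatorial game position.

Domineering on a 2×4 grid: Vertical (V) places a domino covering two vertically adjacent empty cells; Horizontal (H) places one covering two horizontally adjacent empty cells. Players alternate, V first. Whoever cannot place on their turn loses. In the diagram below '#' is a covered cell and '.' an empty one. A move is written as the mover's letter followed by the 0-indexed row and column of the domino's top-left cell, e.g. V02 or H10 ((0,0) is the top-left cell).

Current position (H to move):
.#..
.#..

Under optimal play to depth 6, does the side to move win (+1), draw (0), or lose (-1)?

ply 1, H at .#../.#.. | H02=+1→.###/.#..*; H12=+1→.#../.###
ply 2, V at .###/.#.. | V00=-1→####/##..*
ply 3, H at ####/##.. | H12=+1→####/####*
ply 4: ####/#### is terminal -1 (V); from .#../.#.. depth 6

value(.#../.#.., H) = +1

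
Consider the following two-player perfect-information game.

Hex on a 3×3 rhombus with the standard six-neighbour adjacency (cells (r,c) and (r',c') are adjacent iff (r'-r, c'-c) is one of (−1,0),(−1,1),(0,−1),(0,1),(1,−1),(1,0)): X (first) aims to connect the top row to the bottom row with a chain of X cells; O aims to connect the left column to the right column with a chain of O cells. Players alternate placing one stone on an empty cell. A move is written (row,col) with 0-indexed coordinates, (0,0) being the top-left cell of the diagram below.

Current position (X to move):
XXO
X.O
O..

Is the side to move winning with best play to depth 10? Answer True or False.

X winning at [XXO/X.O/O..]: False

[XXO/X.O/O..] X move#1: (1,1):-1/XXO/XXO/O..*, (2,1):-1/XXO/X.O/OX., (2,2):-1/XXO/X.O/O.X
[XXO/XXO/O..] O move#2: (2,1):+1/XXO/XXO/OO.*, (2,2):-1/XXO/XXO/O.O
[XXO/XXO/OO.] end (terminal -1, X#3); searched XXO/X.O/O.. to 10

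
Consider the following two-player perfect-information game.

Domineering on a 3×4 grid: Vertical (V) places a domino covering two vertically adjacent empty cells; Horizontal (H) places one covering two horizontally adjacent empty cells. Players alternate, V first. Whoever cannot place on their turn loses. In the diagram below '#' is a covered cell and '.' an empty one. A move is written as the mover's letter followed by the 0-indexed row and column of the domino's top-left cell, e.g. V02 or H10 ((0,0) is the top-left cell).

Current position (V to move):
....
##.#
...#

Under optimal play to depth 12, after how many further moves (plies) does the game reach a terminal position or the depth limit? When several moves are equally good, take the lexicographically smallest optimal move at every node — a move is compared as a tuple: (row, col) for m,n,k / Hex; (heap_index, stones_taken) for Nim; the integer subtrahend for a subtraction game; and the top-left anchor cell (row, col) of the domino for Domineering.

PV length from [..../##.#/...#]: 2 plies

p1 V@[..../##.#/...#]: V02[..#./####/...#]-1* V12[..../####/..##]-1
p2 H@[..#./####/...#]: H00[###./####/...#]+1* H20[..#./####/##.#]+1 H21[..#./####/.###]+1
p3 V@[###./####/...#] terminal -1; root [..../##.#/...#] d12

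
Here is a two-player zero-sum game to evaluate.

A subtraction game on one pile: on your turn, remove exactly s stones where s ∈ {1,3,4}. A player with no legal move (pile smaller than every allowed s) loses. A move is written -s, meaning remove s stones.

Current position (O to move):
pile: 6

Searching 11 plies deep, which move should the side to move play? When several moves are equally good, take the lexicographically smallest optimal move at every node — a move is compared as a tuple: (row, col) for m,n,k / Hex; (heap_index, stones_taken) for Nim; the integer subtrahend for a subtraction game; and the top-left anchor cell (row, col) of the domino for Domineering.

ply 1, O at 6 | -1=-1→5; -3=-1→3; -4=+1→2*
ply 2, X at 2 | -1=-1→1*
ply 3, O at 1 | -1=+1→0*
ply 4: 0 is terminal -1 (X); from 6 depth 11

O's best at [6]: -4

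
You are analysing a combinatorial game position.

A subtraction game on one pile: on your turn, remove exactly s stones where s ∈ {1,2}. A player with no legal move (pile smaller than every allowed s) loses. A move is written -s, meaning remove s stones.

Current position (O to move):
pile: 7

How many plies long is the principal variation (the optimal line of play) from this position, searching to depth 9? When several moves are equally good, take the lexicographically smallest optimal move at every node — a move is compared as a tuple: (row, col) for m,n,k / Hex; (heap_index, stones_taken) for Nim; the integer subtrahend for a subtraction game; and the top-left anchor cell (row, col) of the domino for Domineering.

ply 1, O at 7 | -1=+1→6*; -2=-1→5
ply 2, X at 6 | -1=-1→5*; -2=-1→4
ply 3, O at 5 | -1=-1→4; -2=+1→3*
ply 4, X at 3 | -1=-1→2*; -2=-1→1
ply 5, O at 2 | -1=-1→1; -2=+1→0*
ply 6: 0 is terminal -1 (X); from 7 depth 9

PV length from [7]: 5 plies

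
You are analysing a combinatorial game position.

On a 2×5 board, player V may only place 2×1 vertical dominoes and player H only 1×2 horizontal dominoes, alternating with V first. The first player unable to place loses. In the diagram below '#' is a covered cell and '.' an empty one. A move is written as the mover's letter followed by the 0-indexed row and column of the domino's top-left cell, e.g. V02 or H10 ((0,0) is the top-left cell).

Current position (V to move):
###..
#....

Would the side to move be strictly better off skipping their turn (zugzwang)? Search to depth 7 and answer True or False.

zugzwang(###../#...., V) = False

ply 1, V at ###../#.... | V03=+1→####./#..#.*; V04=-1→###.#/#...#
ply 2, H at ####./#..#. | H11=-1→####./####.*
ply 3, V at ####./####. | V04=+1→#####/#####*
ply 4: #####/##### is terminal -1 (H); from ###../#.... depth 7
pass branch (H moves first from the same position):
  | ply 1, H at ###../#.... | H03=+1→#####/#....*; H11=-1→###../###..; H12=-1→###../#.##.; H13=+1→###../#..##
  | ply 2: #####/#.... is terminal -1 (V); from ###../#.... depth 7
V moving scores +1; V passing scores -1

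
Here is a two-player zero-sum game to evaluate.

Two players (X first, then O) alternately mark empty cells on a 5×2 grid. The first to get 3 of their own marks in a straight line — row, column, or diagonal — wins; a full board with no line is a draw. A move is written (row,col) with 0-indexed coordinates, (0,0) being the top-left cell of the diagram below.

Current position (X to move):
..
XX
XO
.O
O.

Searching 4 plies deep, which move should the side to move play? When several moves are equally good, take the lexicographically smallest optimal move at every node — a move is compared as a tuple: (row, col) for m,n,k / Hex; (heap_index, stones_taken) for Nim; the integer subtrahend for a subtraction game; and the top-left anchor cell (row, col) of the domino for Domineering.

[../XX/XO/.O/O.] X move#1: (0,0):+1/X./XX/XO/.O/O.*, (0,1):-1/.X/XX/XO/.O/O., (3,0):+1/../XX/XO/XO/O., (4,1):+1/../XX/XO/.O/OX
[X./XX/XO/.O/O.] end (terminal -1, O#2); searched ../XX/XO/.O/O. to 4

X's best at [../XX/XO/.O/O.]: (0,0)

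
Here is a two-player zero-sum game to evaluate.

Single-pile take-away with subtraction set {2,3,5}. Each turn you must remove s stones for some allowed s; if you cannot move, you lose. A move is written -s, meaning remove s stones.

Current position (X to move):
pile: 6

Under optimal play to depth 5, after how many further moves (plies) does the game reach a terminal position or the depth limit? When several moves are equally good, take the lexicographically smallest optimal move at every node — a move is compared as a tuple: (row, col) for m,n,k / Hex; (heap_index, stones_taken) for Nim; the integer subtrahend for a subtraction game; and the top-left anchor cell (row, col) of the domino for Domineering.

PV length from [6]: 1 ply

ply 1, X at 6 | -2=-1→4; -3=-1→3; -5=+1→1*
ply 2: 1 is terminal -1 (O); from 6 depth 5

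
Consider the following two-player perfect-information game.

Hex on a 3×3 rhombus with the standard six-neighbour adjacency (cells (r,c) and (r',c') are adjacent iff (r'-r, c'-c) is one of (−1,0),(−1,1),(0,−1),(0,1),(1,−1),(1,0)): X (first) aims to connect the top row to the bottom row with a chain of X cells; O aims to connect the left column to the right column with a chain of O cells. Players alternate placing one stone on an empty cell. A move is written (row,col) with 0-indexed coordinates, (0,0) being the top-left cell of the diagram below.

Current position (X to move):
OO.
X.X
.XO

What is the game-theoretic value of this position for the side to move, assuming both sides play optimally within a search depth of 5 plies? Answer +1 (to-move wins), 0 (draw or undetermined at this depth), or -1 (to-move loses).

ply 1, X at OO./X.X/.XO | (0,2)=+1→OOX/X.X/.XO*; (1,1)=-1→OO./XXX/.XO; (2,0)=-1→OO./X.X/XXO
ply 2: OOX/X.X/.XO is terminal -1 (O); from OO./X.X/.XO depth 5

value(OO./X.X/.XO, X) = +1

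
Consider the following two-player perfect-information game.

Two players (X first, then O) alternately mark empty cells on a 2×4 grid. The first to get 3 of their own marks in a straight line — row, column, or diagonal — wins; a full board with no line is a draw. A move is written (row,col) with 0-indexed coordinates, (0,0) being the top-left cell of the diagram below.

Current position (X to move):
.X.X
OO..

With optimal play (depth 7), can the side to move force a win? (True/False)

p1 X@[.X.X/OO..]: (0,0)[XX.X/OO..]-1 (0,2)[.XXX/OO..]+1* (1,2)[.X.X/OOX.]+0 (1,3)[.X.X/OO.X]-1
p2 O@[.XXX/OO..] terminal -1; root [.X.X/OO..] d7

X winning at [.X.X/OO..]: True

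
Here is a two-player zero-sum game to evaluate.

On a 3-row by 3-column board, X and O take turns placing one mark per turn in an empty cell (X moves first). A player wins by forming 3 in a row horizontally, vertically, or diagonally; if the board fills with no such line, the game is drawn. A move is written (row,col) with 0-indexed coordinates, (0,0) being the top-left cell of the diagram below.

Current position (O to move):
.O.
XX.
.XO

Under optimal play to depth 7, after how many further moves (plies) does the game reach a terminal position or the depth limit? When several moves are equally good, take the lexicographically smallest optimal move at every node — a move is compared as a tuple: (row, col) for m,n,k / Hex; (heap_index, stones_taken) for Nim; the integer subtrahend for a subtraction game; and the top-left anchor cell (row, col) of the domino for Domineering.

PV length from [.O./XX./.XO]: 4 plies

[.O./XX./.XO] O move#1: (0,0):-1/OO./XX./.XO, (0,2):-1/.OO/XX./.XO, (1,2):+0/.O./XXO/.XO*, (2,0):-1/.O./XX./OXO
[.O./XXO/.XO] X move#2: (0,0):-1/XO./XXO/.XO, (0,2):+0/.OX/XXO/.XO*, (2,0):-1/.O./XXO/XXO
[.OX/XXO/.XO] O move#3: (0,0):-1/OOX/XXO/.XO, (2,0):+0/.OX/XXO/OXO*
[.OX/XXO/OXO] X move#4: (0,0):+0/XOX/XXO/OXO*
[XOX/XXO/OXO] end (terminal +0, O#5); searched .O./XX./.XO to 7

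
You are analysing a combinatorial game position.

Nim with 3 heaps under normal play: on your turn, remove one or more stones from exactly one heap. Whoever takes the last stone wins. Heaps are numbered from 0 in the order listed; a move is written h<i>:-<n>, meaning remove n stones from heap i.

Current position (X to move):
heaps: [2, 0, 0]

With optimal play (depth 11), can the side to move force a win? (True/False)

X winning at [(2,0,0)]: True

ply 1, X at (2,0,0) | h0:-1=-1→(1,0,0); h0:-2=+1→(0,0,0)*
ply 2: (0,0,0) is terminal -1 (O); from (2,0,0) depth 11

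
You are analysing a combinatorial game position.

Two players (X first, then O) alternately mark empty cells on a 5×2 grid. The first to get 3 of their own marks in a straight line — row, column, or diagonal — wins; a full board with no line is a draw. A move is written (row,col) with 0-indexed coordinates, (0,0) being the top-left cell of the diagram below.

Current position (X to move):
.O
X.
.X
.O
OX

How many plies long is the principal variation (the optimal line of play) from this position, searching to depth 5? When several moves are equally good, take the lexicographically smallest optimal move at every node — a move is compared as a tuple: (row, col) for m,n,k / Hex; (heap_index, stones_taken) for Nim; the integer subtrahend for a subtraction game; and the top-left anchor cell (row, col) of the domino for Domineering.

PV length from [.O/X./.X/.O/OX]: 3 plies

p1 X@[.O/X./.X/.O/OX]: (0,0)[XO/X./.X/.O/OX]+0 (1,1)[.O/XX/.X/.O/OX]+0 (2,0)[.O/X./XX/.O/OX]+1* (3,0)[.O/X./.X/XO/OX]+0
p2 O@[.O/X./XX/.O/OX]: (0,0)[OO/X./XX/.O/OX]-1* (1,1)[.O/XO/XX/.O/OX]-1 (3,0)[.O/X./XX/OO/OX]-1
p3 X@[OO/X./XX/.O/OX]: (1,1)[OO/XX/XX/.O/OX]+0 (3,0)[OO/X./XX/XO/OX]+1*
p4 O@[OO/X./XX/XO/OX] terminal -1; root [.O/X./.X/.O/OX] d5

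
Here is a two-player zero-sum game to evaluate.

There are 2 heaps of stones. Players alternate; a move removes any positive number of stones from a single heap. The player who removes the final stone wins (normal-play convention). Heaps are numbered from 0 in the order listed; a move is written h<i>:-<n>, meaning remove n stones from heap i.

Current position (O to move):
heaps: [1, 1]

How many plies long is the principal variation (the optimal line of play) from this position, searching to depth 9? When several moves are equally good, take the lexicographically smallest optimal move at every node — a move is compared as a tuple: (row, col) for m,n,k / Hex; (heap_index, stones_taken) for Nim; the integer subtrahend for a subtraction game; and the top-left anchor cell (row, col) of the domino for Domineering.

p1 O@[(1,1)]: h0:-1[(0,1)]-1* h1:-1[(1,0)]-1
p2 X@[(0,1)]: h1:-1[(0,0)]+1*
p3 O@[(0,0)] terminal -1; root [(1,1)] d9

PV length from [(1,1)]: 2 plies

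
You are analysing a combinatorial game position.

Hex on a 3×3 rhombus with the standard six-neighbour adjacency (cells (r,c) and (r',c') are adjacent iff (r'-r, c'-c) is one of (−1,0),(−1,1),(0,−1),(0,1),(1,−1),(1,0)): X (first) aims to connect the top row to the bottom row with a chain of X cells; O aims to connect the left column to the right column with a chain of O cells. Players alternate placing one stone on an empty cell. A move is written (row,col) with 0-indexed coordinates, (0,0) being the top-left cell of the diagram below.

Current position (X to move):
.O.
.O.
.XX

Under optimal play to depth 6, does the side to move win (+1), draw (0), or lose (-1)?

ply 1, X at .O./.O./.XX | (0,0)=-1→XO./.O./.XX*; (0,2)=-1→.OX/.O./.XX; (1,0)=-1→.O./XO./.XX; (1,2)=-1→.O./.OX/.XX; (2,0)=-1→.O./.O./XXX
ply 2, O at XO./.O./.XX | (0,2)=+1→XOO/.O./.XX*; (1,0)=+1→XO./OO./.XX; (1,2)=+1→XO./.OO/.XX; (2,0)=+1→XO./.O./OXX
ply 3, X at XOO/.O./.XX | (1,0)=-1→XOO/XO./.XX*; (1,2)=-1→XOO/.OX/.XX; (2,0)=-1→XOO/.O./XXX
ply 4, O at XOO/XO./.XX | (1,2)=-1→XOO/XOO/.XX; (2,0)=+1→XOO/XO./OXX*
ply 5: XOO/XO./OXX is terminal -1 (X); from .O./.O./.XX depth 6

value(.O./.O./.XX, X) = -1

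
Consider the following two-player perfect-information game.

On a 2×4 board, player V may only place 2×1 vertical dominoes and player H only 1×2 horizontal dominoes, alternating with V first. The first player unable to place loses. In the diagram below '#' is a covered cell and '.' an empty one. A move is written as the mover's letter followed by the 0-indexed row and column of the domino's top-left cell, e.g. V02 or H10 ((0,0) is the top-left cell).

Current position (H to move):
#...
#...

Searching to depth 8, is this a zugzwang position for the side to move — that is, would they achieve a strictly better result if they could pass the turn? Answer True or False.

p1 H@[#.../#...]: H01[###./#...]+1* H02[#.##/#...]+1 H11[#.../###.]+1 H12[#.../#.##]+1
p2 V@[###./#...]: V03[####/#..#]-1*
p3 H@[####/#..#]: H11[####/####]+1*
p4 V@[####/####] terminal -1; root [#.../#...] d8
suppose H passes — search the same position with V to move:
pass> p1 V@[#.../#...]: V01[##../##..]-1 V02[#.#./#.#.]+1* V03[#..#/#..#]-1
pass> p2 H@[#.#./#.#.] terminal -1; root [#.../#...] d8
for H: play +1, pass -1

zugzwang(#.../#..., H) = False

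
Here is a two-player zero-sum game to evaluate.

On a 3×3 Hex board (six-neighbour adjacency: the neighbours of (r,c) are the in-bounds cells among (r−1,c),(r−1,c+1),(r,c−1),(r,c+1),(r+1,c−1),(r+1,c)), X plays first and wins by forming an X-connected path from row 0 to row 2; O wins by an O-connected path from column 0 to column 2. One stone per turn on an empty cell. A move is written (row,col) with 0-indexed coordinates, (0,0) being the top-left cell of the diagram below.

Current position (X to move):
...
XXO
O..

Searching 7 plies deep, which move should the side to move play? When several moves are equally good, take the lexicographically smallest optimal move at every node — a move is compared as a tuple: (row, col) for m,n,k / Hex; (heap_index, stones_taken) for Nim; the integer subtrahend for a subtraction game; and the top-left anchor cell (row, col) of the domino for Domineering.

ply 1, X at .../XXO/O.. | (0,0)=-1→X../XXO/O..; (0,1)=-1→.X./XXO/O..; (0,2)=-1→..X/XXO/O..; (2,1)=+1→.../XXO/OX.*; (2,2)=-1→.../XXO/O.X
ply 2, O at .../XXO/OX. | (0,0)=-1→O../XXO/OX.*; (0,1)=-1→.O./XXO/OX.; (0,2)=-1→..O/XXO/OX.; (2,2)=-1→.../XXO/OXO
ply 3, X at O../XXO/OX. | (0,1)=+1→OX./XXO/OX.*; (0,2)=+1→O.X/XXO/OX.; (2,2)=+1→O../XXO/OXX
ply 4: OX./XXO/OX. is terminal -1 (O); from .../XXO/O.. depth 7

X's best at [.../XXO/O..]: (2,1)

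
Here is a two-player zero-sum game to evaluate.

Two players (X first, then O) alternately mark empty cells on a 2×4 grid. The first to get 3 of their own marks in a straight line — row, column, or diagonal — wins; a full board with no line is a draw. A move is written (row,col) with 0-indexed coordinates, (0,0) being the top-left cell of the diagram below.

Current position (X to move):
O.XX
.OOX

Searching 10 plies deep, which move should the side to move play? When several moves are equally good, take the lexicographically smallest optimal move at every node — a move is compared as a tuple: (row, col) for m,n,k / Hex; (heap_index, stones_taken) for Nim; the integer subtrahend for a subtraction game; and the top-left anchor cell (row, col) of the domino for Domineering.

p1 X@[O.XX/.OOX]: (0,1)[OXXX/.OOX]+1* (1,0)[O.XX/XOOX]+0
p2 O@[OXXX/.OOX] terminal -1; root [O.XX/.OOX] d10

X's best at [O.XX/.OOX]: (0,1)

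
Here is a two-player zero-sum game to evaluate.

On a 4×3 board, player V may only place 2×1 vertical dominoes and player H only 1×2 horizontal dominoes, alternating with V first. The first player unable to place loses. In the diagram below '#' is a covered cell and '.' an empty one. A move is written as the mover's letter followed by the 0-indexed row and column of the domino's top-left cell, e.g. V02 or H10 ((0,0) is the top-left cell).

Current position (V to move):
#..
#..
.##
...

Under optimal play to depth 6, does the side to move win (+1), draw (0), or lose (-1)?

[#../#../.##/...] V move#1: V01:+1/##./##./.##/...*, V02:+1/#.#/#.#/.##/..., V20:-1/#../#../###/#..
[##./##./.##/...] H move#2: H30:-1/##./##./.##/##.*, H31:-1/##./##./.##/.##
[##./##./.##/##.] V move#3: V02:+1/###/###/.##/##.*
[###/###/.##/##.] end (terminal -1, H#4); searched #../#../.##/... to 6

value(#../#../.##/..., V) = +1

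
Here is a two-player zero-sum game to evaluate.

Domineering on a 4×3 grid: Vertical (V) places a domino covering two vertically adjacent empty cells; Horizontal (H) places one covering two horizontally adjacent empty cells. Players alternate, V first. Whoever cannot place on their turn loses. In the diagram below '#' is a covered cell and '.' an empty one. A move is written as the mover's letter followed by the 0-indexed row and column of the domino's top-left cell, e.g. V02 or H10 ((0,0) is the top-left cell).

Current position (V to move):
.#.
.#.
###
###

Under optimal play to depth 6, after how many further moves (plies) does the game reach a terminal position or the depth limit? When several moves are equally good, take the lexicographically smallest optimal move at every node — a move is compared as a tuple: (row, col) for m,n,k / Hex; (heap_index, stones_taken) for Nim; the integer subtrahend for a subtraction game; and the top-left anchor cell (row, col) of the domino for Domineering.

PV length from [.#./.#./###/###]: 1 ply

ply 1, V at .#./.#./###/### | V00=+1→##./##./###/###*; V02=+1→.##/.##/###/###
ply 2: ##./##./###/### is terminal -1 (H); from .#./.#./###/### depth 6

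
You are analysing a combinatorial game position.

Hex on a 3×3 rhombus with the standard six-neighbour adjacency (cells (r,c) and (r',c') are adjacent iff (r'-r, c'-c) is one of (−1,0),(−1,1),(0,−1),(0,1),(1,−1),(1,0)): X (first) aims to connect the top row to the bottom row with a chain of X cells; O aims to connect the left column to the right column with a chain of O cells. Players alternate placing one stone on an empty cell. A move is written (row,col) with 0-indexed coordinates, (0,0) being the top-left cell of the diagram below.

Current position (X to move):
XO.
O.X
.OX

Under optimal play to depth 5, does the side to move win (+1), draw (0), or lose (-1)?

value(XO./O.X/.OX, X) = +1

ply 1, X at XO./O.X/.OX | (0,2)=+1→XOX/O.X/.OX*; (1,1)=-1→XO./OXX/.OX; (2,0)=-1→XO./O.X/XOX
ply 2: XOX/O.X/.OX is terminal -1 (O); from XO./O.X/.OX depth 5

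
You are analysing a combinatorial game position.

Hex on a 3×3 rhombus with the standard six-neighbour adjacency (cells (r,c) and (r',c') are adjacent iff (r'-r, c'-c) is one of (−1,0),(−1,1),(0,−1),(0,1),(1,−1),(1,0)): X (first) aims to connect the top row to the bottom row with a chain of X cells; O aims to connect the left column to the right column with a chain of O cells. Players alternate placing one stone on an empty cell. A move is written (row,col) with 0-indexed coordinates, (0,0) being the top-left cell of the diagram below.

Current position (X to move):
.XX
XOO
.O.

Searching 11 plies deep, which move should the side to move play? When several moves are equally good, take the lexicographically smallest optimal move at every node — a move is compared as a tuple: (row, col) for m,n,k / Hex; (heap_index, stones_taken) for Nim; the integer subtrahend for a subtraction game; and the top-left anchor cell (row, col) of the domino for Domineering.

p1 X@[.XX/XOO/.O.]: (0,0)[XXX/XOO/.O.]-1 (2,0)[.XX/XOO/XO.]+1* (2,2)[.XX/XOO/.OX]-1
p2 O@[.XX/XOO/XO.] terminal -1; root [.XX/XOO/.O.] d11

X's best at [.XX/XOO/.O.]: (2,0)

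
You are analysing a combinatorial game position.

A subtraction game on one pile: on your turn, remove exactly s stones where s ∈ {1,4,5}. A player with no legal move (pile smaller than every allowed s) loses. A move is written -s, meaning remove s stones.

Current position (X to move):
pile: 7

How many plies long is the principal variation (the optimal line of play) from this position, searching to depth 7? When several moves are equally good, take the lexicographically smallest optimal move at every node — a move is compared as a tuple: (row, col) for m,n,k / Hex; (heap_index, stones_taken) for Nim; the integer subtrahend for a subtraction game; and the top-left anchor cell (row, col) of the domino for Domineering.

p1 X@[7]: -1[6]-1 -4[3]-1 -5[2]+1*
p2 O@[2]: -1[1]-1*
p3 X@[1]: -1[0]+1*
p4 O@[0] terminal -1; root [7] d7

PV length from [7]: 3 plies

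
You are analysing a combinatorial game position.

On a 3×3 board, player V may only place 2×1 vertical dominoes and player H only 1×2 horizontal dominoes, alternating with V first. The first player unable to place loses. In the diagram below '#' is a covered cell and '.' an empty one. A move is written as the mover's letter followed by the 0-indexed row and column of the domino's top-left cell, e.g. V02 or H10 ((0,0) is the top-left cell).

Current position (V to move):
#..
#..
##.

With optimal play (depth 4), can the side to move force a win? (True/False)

[#../#../##.] V move#1: V01:+1/##./##./##.*, V02:+1/#.#/#.#/##., V12:-1/#../#.#/###
[##./##./##.] end (terminal -1, H#2); searched #../#../##. to 4

V winning at [#../#../##.]: True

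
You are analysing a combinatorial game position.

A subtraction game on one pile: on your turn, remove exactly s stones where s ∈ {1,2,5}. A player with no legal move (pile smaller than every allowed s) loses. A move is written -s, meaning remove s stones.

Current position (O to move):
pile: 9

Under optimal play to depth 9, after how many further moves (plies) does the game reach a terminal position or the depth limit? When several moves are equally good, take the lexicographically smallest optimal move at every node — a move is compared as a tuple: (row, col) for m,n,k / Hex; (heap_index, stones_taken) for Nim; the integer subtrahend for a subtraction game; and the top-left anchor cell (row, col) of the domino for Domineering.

ply 1, O at 9 | -1=-1→8*; -2=-1→7; -5=-1→4
ply 2, X at 8 | -1=-1→7; -2=+1→6*; -5=+1→3
ply 3, O at 6 | -1=-1→5*; -2=-1→4; -5=-1→1
ply 4, X at 5 | -1=-1→4; -2=+1→3*; -5=+1→0
ply 5, O at 3 | -1=-1→2*; -2=-1→1
ply 6, X at 2 | -1=-1→1; -2=+1→0*
ply 7: 0 is terminal -1 (O); from 9 depth 9

PV length from [9]: 6 plies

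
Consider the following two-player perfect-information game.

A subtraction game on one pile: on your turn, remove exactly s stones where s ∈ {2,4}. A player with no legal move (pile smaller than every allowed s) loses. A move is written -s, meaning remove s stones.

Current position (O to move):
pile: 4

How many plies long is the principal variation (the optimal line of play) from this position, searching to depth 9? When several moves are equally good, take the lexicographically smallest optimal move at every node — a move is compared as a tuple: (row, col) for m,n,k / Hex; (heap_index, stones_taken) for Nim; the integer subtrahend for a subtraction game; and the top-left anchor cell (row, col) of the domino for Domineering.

PV length from [4]: 1 ply

ply 1, O at 4 | -2=-1→2; -4=+1→0*
ply 2: 0 is terminal -1 (X); from 4 depth 9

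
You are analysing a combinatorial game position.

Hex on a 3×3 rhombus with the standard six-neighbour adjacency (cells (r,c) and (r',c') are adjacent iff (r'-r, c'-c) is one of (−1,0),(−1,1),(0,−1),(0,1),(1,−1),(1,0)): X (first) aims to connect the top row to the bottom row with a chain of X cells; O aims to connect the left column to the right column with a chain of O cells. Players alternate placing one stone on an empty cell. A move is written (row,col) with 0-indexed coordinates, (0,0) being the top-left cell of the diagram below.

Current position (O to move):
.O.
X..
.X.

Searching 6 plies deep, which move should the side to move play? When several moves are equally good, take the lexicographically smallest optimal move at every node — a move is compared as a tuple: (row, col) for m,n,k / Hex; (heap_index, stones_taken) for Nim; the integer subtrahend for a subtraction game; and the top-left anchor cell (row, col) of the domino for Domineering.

O's best at [.O./X../.X.]: (1,1)

[.O./X../.X.] O move#1: (0,0):-1/OO./X../.X., (0,2):-1/.OO/X../.X., (1,1):+1/.O./XO./.X.*, (1,2):-1/.O./X.O/.X., (2,0):-1/.O./X../OX., (2,2):-1/.O./X../.XO
[.O./XO./.X.] X move#2: (0,0):-1/XO./XO./.X.*, (0,2):-1/.OX/XO./.X., (1,2):-1/.O./XOX/.X., (2,0):-1/.O./XO./XX., (2,2):-1/.O./XO./.XX
[XO./XO./.X.] O move#3: (0,2):-1/XOO/XO./.X., (1,2):-1/XO./XOO/.X., (2,0):+1/XO./XO./OX.*, (2,2):-1/XO./XO./.XO
[XO./XO./OX.] X move#4: (0,2):-1/XOX/XO./OX.*, (1,2):-1/XO./XOX/OX., (2,2):-1/XO./XO./OXX
[XOX/XO./OX.] O move#5: (1,2):+1/XOX/XOO/OX.*, (2,2):-1/XOX/XO./OXO
[XOX/XOO/OX.] end (terminal -1, X#6); searched .O./X../.X. to 6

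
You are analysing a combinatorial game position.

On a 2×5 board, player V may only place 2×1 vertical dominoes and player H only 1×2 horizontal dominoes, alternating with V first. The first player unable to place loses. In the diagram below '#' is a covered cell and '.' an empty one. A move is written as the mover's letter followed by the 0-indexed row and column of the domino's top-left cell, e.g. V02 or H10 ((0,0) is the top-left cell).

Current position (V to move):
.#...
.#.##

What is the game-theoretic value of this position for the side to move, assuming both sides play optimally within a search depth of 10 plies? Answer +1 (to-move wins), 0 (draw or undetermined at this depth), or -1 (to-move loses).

value(.#.../.#.##, V) = +1

p1 V@[.#.../.#.##]: V00[##.../##.##]-1 V02[.##../.####]+1*
p2 H@[.##../.####]: H03[.####/.####]-1*
p3 V@[.####/.####]: V00[#####/#####]+1*
p4 H@[#####/#####] terminal -1; root [.#.../.#.##] d10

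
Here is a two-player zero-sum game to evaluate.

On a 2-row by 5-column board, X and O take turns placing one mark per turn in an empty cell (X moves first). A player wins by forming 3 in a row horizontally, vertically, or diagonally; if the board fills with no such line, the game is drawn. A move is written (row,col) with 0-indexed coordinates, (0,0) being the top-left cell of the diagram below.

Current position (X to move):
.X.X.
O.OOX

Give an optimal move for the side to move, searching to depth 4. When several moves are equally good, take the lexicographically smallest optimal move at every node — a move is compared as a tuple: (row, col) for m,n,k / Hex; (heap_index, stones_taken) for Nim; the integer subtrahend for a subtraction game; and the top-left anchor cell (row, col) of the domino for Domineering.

X's best at [.X.X./O.OOX]: (0,2)

p1 X@[.X.X./O.OOX]: (0,0)[XX.X./O.OOX]-1 (0,2)[.XXX./O.OOX]+1* (0,4)[.X.XX/O.OOX]-1 (1,1)[.X.X./OXOOX]+0
p2 O@[.XXX./O.OOX] terminal -1; root [.X.X./O.OOX] d4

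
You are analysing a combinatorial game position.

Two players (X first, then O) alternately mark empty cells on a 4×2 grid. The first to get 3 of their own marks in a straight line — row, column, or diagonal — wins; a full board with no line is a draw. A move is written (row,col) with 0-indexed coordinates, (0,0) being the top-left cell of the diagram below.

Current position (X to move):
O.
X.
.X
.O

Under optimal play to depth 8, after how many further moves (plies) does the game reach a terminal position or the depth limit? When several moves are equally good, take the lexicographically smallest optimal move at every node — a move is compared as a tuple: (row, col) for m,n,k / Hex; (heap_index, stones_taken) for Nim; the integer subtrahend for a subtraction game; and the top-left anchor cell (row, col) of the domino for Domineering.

PV length from [O./X./.X/.O]: 4 plies

p1 X@[O./X./.X/.O]: (0,1)[OX/X./.X/.O]+0* (1,1)[O./XX/.X/.O]+0 (2,0)[O./X./XX/.O]+0 (3,0)[O./X./.X/XO]+0
p2 O@[OX/X./.X/.O]: (1,1)[OX/XO/.X/.O]+0* (2,0)[OX/X./OX/.O]-1 (3,0)[OX/X./.X/OO]-1
p3 X@[OX/XO/.X/.O]: (2,0)[OX/XO/XX/.O]+0* (3,0)[OX/XO/.X/XO]+0
p4 O@[OX/XO/XX/.O]: (3,0)[OX/XO/XX/OO]+0*
p5 X@[OX/XO/XX/OO] terminal +0; root [O./X./.X/.O] d8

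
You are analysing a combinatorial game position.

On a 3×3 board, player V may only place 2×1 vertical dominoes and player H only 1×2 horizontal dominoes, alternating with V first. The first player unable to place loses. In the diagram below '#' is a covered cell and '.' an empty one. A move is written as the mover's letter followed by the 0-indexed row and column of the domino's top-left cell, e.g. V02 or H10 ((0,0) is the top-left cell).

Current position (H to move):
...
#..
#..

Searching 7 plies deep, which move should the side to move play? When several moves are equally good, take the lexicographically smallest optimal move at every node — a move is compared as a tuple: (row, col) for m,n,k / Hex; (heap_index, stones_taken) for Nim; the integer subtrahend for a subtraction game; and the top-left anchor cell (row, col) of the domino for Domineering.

[.../#../#..] H move#1: H00:-1/##./#../#.., H01:-1/.##/#../#.., H11:+1/.../###/#..*, H21:-1/.../#../###
[.../###/#..] end (terminal -1, V#2); searched .../#../#.. to 7

H's best at [.../#../#..]: H11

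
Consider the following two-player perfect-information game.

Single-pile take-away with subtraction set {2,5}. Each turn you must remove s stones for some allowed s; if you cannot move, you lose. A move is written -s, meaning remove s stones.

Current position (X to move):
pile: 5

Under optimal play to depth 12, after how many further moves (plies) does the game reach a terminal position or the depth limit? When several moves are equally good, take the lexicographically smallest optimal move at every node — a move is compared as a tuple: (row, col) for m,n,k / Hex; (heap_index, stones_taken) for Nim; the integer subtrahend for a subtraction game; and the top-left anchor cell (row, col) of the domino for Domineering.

[5] X move#1: -2:-1/3, -5:+1/0*
[0] end (terminal -1, O#2); searched 5 to 12

PV length from [5]: 1 ply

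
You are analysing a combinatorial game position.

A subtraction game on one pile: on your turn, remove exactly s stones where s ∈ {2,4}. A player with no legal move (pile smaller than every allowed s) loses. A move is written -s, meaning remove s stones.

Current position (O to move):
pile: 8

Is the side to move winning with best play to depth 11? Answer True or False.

p1 O@[8]: -2[6]+1* -4[4]-1
p2 X@[6]: -2[4]-1* -4[2]-1
p3 O@[4]: -2[2]-1 -4[0]+1*
p4 X@[0] terminal -1; root [8] d11

O winning at [8]: True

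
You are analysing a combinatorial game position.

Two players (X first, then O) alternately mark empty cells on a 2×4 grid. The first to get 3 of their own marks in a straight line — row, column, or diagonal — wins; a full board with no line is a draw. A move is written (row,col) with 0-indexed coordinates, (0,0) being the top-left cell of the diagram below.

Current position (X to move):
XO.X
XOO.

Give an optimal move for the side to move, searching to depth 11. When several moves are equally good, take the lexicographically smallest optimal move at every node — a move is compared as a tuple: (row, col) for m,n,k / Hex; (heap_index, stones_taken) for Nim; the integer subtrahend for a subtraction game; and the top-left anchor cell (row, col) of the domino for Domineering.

p1 X@[XO.X/XOO.]: (0,2)[XOXX/XOO.]-1 (1,3)[XO.X/XOOX]+0*
p2 O@[XO.X/XOOX]: (0,2)[XOOX/XOOX]+0*
p3 X@[XOOX/XOOX] terminal +0; root [XO.X/XOO.] d11

X's best at [XO.X/XOO.]: (1,3)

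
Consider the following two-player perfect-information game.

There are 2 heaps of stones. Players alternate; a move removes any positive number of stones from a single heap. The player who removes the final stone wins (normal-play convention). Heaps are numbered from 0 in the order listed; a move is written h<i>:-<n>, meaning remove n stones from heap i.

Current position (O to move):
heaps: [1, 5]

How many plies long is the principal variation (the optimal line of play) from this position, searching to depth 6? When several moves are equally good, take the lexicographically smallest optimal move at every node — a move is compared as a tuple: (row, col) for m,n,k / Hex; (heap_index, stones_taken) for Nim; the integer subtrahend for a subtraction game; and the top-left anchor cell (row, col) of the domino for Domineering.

PV length from [(1,5)]: 3 plies

[(1,5)] O move#1: h0:-1:-1/(0,5), h1:-1:-1/(1,4), h1:-2:-1/(1,3), h1:-3:-1/(1,2), h1:-4:+1/(1,1)*, h1:-5:-1/(1,0)
[(1,1)] X move#2: h0:-1:-1/(0,1)*, h1:-1:-1/(1,0)
[(0,1)] O move#3: h1:-1:+1/(0,0)*
[(0,0)] end (terminal -1, X#4); searched (1,5) to 6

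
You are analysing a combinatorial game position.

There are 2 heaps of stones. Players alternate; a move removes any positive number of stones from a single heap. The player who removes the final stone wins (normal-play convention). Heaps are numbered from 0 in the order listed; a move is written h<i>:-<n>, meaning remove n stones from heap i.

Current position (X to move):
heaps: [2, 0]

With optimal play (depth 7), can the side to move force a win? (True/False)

X winning at [(2,0)]: True

ply 1, X at (2,0) | h0:-1=-1→(1,0); h0:-2=+1→(0,0)*
ply 2: (0,0) is terminal -1 (O); from (2,0) depth 7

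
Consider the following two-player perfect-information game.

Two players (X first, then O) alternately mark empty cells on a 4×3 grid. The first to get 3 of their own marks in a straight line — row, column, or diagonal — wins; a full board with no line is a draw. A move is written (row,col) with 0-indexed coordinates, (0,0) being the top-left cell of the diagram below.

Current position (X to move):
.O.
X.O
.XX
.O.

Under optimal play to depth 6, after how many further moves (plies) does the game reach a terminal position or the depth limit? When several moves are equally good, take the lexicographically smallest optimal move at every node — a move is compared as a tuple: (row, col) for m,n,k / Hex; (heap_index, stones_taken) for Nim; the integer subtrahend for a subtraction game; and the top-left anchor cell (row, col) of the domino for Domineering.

ply 1, X at .O./X.O/.XX/.O. | (0,0)=+1→XO./X.O/.XX/.O.*; (0,2)=+1→.OX/X.O/.XX/.O.; (1,1)=+1→.O./XXO/.XX/.O.; (2,0)=+1→.O./X.O/XXX/.O.; (3,0)=+1→.O./X.O/.XX/XO.; (3,2)=+1→.O./X.O/.XX/.OX
ply 2, O at XO./X.O/.XX/.O. | (0,2)=-1→XOO/X.O/.XX/.O.*; (1,1)=-1→XO./XOO/.XX/.O.; (2,0)=-1→XO./X.O/OXX/.O.; (3,0)=-1→XO./X.O/.XX/OO.; (3,2)=-1→XO./X.O/.XX/.OO
ply 3, X at XOO/X.O/.XX/.O. | (1,1)=+1→XOO/XXO/.XX/.O.*; (2,0)=+1→XOO/X.O/XXX/.O.; (3,0)=+1→XOO/X.O/.XX/XO.; (3,2)=+1→XOO/X.O/.XX/.OX
ply 4: XOO/XXO/.XX/.O. is terminal -1 (O); from .O./X.O/.XX/.O. depth 6

PV length from [.O./X.O/.XX/.O.]: 3 plies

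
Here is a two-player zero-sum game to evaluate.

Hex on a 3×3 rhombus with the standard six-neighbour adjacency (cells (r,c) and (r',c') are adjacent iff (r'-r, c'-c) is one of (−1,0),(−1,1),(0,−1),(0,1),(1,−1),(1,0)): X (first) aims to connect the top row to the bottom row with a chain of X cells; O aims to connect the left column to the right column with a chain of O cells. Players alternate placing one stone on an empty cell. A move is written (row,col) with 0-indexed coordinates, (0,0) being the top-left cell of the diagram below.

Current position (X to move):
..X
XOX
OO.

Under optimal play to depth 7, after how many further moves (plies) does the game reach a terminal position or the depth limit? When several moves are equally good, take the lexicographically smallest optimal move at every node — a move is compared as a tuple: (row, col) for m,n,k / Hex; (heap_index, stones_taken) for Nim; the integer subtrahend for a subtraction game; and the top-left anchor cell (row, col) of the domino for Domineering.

PV length from [..X/XOX/OO.]: 1 ply

ply 1, X at ..X/XOX/OO. | (0,0)=-1→X.X/XOX/OO.; (0,1)=-1→.XX/XOX/OO.; (2,2)=+1→..X/XOX/OOX*
ply 2: ..X/XOX/OOX is terminal -1 (O); from ..X/XOX/OO. depth 7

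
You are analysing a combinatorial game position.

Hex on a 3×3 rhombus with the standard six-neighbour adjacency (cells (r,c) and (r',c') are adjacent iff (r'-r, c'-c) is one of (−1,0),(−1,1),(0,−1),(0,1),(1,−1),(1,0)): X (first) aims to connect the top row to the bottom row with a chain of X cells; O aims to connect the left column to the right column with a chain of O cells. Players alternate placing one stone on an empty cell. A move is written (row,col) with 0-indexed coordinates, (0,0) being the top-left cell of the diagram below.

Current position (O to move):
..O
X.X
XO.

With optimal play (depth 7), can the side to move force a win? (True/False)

O winning at [..O/X.X/XO.]: False

[..O/X.X/XO.] O move#1: (0,0):-1/O.O/X.X/XO.*, (0,1):-1/.OO/X.X/XO., (1,1):-1/..O/XOX/XO., (2,2):-1/..O/X.X/XOO
[O.O/X.X/XO.] X move#2: (0,1):+1/OXO/X.X/XO.*, (1,1):-1/O.O/XXX/XO., (2,2):-1/O.O/X.X/XOX
[OXO/X.X/XO.] end (terminal -1, O#3); searched ..O/X.X/XO. to 7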